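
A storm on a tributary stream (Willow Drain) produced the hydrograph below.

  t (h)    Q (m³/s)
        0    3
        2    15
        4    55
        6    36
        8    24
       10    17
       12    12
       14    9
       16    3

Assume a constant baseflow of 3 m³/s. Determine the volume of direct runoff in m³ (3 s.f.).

Direct-runoff ordinates (Q − Q_b): 0.0, 12.0, 52.0, 33.0, 21.0, 14.0, 9.0, 6.0, 0.0 m³/s.
ΣQ_DR = 147.0 m³/s.
With Δt = 2 h = 7200 s, V = ΣQ_DR · Δt = 147.0 × 7200 = 1.06 × 10^6 m³.

V ≈ 1.06 × 10^6 m³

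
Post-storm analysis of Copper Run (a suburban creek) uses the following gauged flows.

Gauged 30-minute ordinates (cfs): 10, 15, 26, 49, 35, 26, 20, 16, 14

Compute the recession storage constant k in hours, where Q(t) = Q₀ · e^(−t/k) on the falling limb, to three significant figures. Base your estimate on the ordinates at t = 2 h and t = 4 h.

k ≈ 2.18 h

On the falling limb, Q drops from 35 to 14 cfs between t = 2 h and t = 4 h (Δt = 2 h).
k = −Δt / ln(Q₂/Q₁) = −2 / ln(14/35) = 2.18 h.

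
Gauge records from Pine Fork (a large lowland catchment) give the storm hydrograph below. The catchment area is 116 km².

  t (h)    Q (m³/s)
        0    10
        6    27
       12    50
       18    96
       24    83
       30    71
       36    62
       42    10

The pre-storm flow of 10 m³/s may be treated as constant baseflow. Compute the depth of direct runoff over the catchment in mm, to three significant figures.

Direct runoff: 0.0, 17.0, 40.0, 86.0, 73.0, 61.0, 52.0, 0.0 m³/s; ΣQ_DR = 329.0 m³/s.
V = ΣQ_DR · Δt = 329.0 × 21600 s = 7.106 × 10^6 m³.
Over A = 116 km², depth = V / A = 61.3 mm.

d ≈ 61.3 mm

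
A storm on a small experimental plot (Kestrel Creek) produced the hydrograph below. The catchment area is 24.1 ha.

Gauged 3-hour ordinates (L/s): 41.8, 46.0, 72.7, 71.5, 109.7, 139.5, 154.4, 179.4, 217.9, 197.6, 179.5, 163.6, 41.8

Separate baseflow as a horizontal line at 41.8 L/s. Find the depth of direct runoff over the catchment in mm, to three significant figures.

d ≈ 48.0 mm

Direct runoff: 0.0, 4.2, 30.9, 29.7, 67.9, 97.7, 112.6, 137.6, 176.1, 155.8, 137.7, 121.8, 0.0 L/s; ΣQ_DR = 1072 L/s.
V = ΣQ_DR · Δt = 1072 × 10800 s = 1.158 × 10^7 L.
Over A = 24.1 ha, depth = V / A = 48.0 mm.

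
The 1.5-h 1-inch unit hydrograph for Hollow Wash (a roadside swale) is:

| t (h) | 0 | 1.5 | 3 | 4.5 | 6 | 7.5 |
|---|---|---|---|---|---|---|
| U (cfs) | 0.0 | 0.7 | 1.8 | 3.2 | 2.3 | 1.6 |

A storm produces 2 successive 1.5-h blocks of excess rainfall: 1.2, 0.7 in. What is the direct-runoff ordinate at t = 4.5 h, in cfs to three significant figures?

By discrete convolution, Q_j = Σ (P_i / 1 in) · U_{j−i}.
At t = 4.5 h (j=3): Q = (1.2/1)·3.2 + (0.7/1)·1.8 = 5.10 cfs.

Q ≈ 5.10 cfs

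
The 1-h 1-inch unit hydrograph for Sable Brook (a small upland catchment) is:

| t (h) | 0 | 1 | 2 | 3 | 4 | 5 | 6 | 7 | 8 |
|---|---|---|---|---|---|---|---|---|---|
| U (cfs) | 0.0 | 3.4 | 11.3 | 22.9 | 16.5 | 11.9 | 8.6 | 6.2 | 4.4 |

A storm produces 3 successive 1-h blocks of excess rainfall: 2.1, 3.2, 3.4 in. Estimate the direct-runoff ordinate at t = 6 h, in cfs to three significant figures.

Q ≈ 112 cfs

By discrete convolution, Q_j = Σ (P_i / 1 in) · U_{j−i}.
At t = 6 h (j=6): Q = (2.1/1)·8.6 + (3.2/1)·11.9 + (3.4/1)·16.5 = 112 cfs.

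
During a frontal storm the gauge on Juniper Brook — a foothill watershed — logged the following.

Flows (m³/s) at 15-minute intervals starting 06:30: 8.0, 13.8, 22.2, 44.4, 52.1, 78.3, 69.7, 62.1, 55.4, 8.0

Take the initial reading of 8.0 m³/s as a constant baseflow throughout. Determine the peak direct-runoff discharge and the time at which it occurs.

Subtracting baseflow gives direct-runoff ordinates: 0.0, 5.8, 14.2, 36.4, 44.1, 70.3, 61.7, 54.1, 47.4, 0.0 m³/s.
The maximum is 70.3 m³/s, occurring at the reading for t = 07:45.

Q_p = 70.3 m³/s at t = 07:45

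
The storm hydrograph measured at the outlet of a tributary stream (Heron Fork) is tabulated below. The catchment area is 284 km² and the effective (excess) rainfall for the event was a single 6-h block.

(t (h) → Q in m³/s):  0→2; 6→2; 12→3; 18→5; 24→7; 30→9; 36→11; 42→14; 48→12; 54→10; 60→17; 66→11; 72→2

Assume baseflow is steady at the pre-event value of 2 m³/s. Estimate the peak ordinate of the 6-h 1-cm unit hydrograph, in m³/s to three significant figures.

U_p ≈ 25.0 m³/s

Direct runoff: 0.0, 0.0, 1.0, 3.0, 5.0, 7.0, 9.0, 12.0, 10.0, 8.0, 15.0, 9.0, 0.0 m³/s; ΣQ_DR = 79.00 m³/s, peak = 15.0 m³/s.
Runoff depth d = ΣQ_DR·Δt / A = 79.00 × 21600 / (284 km²) = 6.008 mm.
The 1-cm UH is the DRH scaled by (10 mm)/d, so U_p = 15.0 × 10/6.008 = 25.0 m³/s.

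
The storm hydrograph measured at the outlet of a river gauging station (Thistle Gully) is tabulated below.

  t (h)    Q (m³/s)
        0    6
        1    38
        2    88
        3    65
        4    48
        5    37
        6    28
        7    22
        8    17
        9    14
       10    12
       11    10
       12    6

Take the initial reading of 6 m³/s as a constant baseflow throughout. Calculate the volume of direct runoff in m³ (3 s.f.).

V ≈ 1.13 × 10^6 m³

Direct-runoff ordinates (Q − Q_b): 0.0, 32.0, 82.0, 59.0, 42.0, 31.0, 22.0, 16.0, 11.0, 8.0, 6.0, 4.0, 0.0 m³/s.
ΣQ_DR = 313.0 m³/s.
With Δt = 1 h = 3600 s, V = ΣQ_DR · Δt = 313.0 × 3600 = 1.13 × 10^6 m³.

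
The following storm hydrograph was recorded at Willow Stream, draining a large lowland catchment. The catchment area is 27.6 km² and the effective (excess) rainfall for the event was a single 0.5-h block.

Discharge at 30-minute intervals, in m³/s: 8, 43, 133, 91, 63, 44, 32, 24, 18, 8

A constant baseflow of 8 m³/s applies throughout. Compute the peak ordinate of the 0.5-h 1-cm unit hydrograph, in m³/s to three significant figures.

U_p ≈ 49.9 m³/s

Direct runoff: 0.0, 35.0, 125.0, 83.0, 55.0, 36.0, 24.0, 16.0, 10.0, 0.0 m³/s; ΣQ_DR = 384.0 m³/s, peak = 125.0 m³/s.
Runoff depth d = ΣQ_DR·Δt / A = 384.0 × 1800 / (27.6 km²) = 25.04 mm.
The 1-cm UH is the DRH scaled by (10 mm)/d, so U_p = 125.0 × 10/25.04 = 49.9 m³/s.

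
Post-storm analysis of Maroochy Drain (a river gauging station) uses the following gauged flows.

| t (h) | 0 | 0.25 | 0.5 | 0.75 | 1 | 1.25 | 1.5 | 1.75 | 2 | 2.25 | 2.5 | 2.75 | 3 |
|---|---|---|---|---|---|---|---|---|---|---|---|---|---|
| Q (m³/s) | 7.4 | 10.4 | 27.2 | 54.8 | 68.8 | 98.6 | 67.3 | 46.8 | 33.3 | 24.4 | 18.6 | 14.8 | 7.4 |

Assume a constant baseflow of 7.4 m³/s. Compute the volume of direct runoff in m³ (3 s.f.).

Direct-runoff ordinates (Q − Q_b): 0.0, 3.0, 19.8, 47.4, 61.4, 91.2, 59.9, 39.4, 25.9, 17.0, 11.2, 7.4, 0.0 m³/s.
ΣQ_DR = 383.6 m³/s.
With Δt = 0.25 h = 900 s, V = ΣQ_DR · Δt = 383.6 × 900 = 3.45 × 10^5 m³.

V ≈ 3.45 × 10^5 m³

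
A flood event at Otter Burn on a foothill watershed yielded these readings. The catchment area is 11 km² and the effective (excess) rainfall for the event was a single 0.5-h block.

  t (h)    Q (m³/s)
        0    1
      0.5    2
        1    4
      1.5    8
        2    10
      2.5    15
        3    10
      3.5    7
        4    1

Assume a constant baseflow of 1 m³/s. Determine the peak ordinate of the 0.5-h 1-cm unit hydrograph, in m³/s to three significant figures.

U_p ≈ 17.5 m³/s

Direct runoff: 0.0, 1.0, 3.0, 7.0, 9.0, 14.0, 9.0, 6.0, 0.0 m³/s; ΣQ_DR = 49.00 m³/s, peak = 14.0 m³/s.
Runoff depth d = ΣQ_DR·Δt / A = 49.00 × 1800 / (11 km²) = 8.018 mm.
The 1-cm UH is the DRH scaled by (10 mm)/d, so U_p = 14.0 × 10/8.018 = 17.5 m³/s.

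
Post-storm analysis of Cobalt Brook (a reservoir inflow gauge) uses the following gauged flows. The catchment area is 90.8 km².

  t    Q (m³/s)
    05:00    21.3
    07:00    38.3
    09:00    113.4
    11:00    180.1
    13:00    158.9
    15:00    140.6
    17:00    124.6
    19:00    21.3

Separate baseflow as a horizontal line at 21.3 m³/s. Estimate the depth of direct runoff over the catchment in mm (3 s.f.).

d ≈ 49.8 mm

Direct runoff: 0.0, 17.0, 92.1, 158.8, 137.6, 119.3, 103.3, 0.0 m³/s; ΣQ_DR = 628.1 m³/s.
V = ΣQ_DR · Δt = 628.1 × 7200 s = 4.522 × 10^6 m³.
Over A = 90.8 km², depth = V / A = 49.8 mm.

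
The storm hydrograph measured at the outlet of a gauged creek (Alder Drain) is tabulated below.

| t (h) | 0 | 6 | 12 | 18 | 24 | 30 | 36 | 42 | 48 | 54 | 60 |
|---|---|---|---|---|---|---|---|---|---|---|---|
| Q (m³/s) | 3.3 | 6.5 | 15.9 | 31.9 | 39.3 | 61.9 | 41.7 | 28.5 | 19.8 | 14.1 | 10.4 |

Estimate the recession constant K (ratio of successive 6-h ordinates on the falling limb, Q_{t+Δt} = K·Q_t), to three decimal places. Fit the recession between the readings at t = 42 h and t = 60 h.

K ≈ 0.715

Using the recession-limb readings at t = 42 h and t = 60 h: Q falls from 28.5 to 10.4 m³/s over 3 intervals.
K = (Q₂/Q₁)^(1/3) = (10.4/28.5)^(1/3) = 0.715.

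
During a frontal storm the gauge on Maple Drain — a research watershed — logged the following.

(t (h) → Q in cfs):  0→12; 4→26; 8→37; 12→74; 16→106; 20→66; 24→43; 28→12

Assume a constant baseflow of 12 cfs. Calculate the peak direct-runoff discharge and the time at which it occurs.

Subtracting baseflow gives direct-runoff ordinates: 0.0, 14.0, 25.0, 62.0, 94.0, 54.0, 31.0, 0.0 cfs.
The maximum is 94.0 cfs, occurring at the reading for t = 16 h.

Q_p = 94.0 cfs at t = 16 h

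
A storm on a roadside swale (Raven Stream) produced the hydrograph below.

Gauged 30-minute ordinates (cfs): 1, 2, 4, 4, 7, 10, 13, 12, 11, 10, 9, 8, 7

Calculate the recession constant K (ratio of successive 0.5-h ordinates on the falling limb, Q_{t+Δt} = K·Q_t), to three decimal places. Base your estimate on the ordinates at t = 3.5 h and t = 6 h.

K ≈ 0.898

Using the recession-limb readings at t = 3.5 h and t = 6 h: Q falls from 12 to 7 cfs over 5 intervals.
K = (Q₂/Q₁)^(1/5) = (7/12)^(1/5) = 0.898.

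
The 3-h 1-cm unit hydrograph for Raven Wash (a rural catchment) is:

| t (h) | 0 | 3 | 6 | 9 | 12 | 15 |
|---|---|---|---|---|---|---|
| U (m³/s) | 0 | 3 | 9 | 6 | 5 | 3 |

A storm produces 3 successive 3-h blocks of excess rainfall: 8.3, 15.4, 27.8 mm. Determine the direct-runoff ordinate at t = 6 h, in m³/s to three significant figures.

By discrete convolution, Q_j = Σ (P_i / 10 mm) · U_{j−i}.
At t = 6 h (j=2): Q = (8.3/10)·9 + (15.4/10)·3 + (27.8/10)·0 = 12.1 m³/s.

Q ≈ 12.1 m³/s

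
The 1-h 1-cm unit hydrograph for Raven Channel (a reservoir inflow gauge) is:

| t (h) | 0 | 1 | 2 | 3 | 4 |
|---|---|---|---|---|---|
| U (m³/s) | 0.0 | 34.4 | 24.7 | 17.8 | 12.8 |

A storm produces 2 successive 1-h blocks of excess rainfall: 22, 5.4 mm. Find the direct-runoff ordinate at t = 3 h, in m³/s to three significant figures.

Q ≈ 52.5 m³/s

By discrete convolution, Q_j = Σ (P_i / 10 mm) · U_{j−i}.
At t = 3 h (j=3): Q = (22/10)·17.8 + (5.4/10)·24.7 = 52.5 m³/s.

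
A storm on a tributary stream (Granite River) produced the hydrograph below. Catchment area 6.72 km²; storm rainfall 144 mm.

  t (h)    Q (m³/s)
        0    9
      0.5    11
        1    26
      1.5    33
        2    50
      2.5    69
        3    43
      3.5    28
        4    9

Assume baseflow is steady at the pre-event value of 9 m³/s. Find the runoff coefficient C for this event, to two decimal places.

ΣQ_DR = 197.0 m³/s; V = ΣQ_DR·Δt = 3.546 × 10^5 m³.
Runoff depth d = V / A = 52.77 mm.
C = d / P = 52.77 / 144 = 0.37.

C ≈ 0.37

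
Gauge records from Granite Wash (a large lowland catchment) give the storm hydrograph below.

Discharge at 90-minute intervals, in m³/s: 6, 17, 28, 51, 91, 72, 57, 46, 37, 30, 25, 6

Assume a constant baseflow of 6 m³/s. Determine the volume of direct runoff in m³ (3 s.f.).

V ≈ 2.13 × 10^6 m³

Direct-runoff ordinates (Q − Q_b): 0.0, 11.0, 22.0, 45.0, 85.0, 66.0, 51.0, 40.0, 31.0, 24.0, 19.0, 0.0 m³/s.
ΣQ_DR = 394.0 m³/s.
With Δt = 1.5 h = 5400 s, V = ΣQ_DR · Δt = 394.0 × 5400 = 2.13 × 10^6 m³.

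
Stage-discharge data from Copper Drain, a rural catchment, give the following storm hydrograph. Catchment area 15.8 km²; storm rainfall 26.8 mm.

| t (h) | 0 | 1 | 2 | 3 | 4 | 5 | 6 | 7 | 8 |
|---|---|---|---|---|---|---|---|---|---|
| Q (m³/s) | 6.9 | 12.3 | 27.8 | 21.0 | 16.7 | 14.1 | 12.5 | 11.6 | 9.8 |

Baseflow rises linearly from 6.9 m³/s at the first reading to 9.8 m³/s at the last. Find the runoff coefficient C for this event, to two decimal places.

C ≈ 0.49

ΣQ_DR = 57.55 m³/s; V = ΣQ_DR·Δt = 2.072 × 10^5 m³.
Runoff depth d = V / A = 13.11 mm.
C = d / P = 13.11 / 26.8 = 0.49.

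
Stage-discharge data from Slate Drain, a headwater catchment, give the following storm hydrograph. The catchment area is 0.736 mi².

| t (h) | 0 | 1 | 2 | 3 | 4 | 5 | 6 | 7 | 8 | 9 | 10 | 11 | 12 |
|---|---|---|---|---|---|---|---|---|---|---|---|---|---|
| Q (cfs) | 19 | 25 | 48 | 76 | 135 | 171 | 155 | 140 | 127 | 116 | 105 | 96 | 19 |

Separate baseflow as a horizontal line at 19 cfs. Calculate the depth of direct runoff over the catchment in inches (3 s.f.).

d ≈ 2.07 in

Direct runoff: 0.0, 6.0, 29.0, 57.0, 116.0, 152.0, 136.0, 121.0, 108.0, 97.0, 86.0, 77.0, 0.0 cfs; ΣQ_DR = 985.0 cfs.
V = ΣQ_DR · Δt = 985.0 × 3600 s = 3.546 × 10^6 ft³.
Over A = 0.736 mi², depth = V / A = 2.07 in.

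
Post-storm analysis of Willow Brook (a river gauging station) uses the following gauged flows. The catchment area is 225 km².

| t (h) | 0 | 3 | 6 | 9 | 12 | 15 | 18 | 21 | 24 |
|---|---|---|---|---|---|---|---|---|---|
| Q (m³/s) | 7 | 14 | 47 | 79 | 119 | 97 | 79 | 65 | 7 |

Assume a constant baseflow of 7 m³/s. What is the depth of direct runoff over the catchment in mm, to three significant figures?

Direct runoff: 0.0, 7.0, 40.0, 72.0, 112.0, 90.0, 72.0, 58.0, 0.0 m³/s; ΣQ_DR = 451.0 m³/s.
V = ΣQ_DR · Δt = 451.0 × 10800 s = 4.871 × 10^6 m³.
Over A = 225 km², depth = V / A = 21.6 mm.

d ≈ 21.6 mm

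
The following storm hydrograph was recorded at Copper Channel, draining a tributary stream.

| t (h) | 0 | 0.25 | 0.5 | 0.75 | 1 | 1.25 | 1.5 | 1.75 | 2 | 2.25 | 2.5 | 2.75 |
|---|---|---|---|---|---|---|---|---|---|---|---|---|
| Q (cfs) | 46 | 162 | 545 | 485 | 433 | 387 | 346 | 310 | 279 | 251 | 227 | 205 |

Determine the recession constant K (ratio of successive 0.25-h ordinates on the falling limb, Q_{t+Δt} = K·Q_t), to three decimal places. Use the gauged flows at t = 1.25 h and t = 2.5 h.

K ≈ 0.899

Using the recession-limb readings at t = 1.25 h and t = 2.5 h: Q falls from 387 to 227 cfs over 5 intervals.
K = (Q₂/Q₁)^(1/5) = (227/387)^(1/5) = 0.899.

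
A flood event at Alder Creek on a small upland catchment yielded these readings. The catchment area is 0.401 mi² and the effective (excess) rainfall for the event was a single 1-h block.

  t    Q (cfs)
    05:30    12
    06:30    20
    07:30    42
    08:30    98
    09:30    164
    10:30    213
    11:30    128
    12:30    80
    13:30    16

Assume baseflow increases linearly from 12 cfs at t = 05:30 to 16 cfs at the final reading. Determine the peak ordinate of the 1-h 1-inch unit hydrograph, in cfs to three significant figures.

U_p ≈ 79.4 cfs

Direct runoff: 0.00, 7.50, 29.00, 84.50, 150.00, 198.50, 113.00, 64.50, 0.00 cfs; ΣQ_DR = 647.0 cfs, peak = 198.50 cfs.
Runoff depth d = ΣQ_DR·Δt / A = 647.0 × 3600 / (0.401 mi²) = 2.500 in.
The 1-inch UH is the DRH scaled by (1 in)/d, so U_p = 198.50 × 1/2.500 = 79.4 cfs.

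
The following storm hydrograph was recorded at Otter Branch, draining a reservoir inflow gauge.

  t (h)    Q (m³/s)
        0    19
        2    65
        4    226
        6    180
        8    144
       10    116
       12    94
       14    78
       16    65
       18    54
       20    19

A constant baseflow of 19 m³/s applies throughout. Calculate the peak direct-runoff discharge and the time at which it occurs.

Subtracting baseflow gives direct-runoff ordinates: 0.0, 46.0, 207.0, 161.0, 125.0, 97.0, 75.0, 59.0, 46.0, 35.0, 0.0 m³/s.
The maximum is 207.0 m³/s, occurring at the reading for t = 4 h.

Q_p = 207.0 m³/s at t = 4 h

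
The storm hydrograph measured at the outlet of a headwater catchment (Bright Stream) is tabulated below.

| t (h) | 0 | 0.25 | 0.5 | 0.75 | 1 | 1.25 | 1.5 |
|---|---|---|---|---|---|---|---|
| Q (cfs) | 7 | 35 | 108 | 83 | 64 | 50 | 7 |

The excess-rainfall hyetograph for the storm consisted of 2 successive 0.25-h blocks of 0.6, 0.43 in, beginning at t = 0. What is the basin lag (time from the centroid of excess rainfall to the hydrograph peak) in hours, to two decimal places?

Centroid of excess rainfall: t_c = Σ P_i·t̄_i / ΣP_i = 0.2294 h (block centres at 0.125, 0.375 h).
Hydrograph peak occurs at t = 0.5 h, so basin lag t_L = 0.5 − 0.2294 = 0.27 h.

t_L ≈ 0.27 h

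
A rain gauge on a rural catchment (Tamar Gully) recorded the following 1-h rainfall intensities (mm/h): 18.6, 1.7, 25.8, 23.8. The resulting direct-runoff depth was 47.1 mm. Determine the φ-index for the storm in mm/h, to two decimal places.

φ ≈ 7.03 mm/h

Only the 3 blocks with intensity above φ contribute runoff: 18.6, 25.8, 23.8 mm/h.
Σ(I−φ)·Δt = d  ⇒  (18.6+25.8+23.8 − 3φ)·1 = 47.1
φ = (68.20 − 47.1/1) / 3 = 7.03 mm/h.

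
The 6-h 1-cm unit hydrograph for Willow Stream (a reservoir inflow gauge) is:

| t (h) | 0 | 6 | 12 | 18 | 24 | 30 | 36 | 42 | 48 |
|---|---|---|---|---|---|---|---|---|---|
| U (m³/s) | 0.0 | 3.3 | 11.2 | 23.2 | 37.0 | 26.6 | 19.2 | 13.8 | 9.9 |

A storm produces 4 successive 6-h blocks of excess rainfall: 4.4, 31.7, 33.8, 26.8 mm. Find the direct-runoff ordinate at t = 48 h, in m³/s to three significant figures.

By discrete convolution, Q_j = Σ (P_i / 10 mm) · U_{j−i}.
At t = 48 h (j=8): Q = (4.4/10)·9.9 + (31.7/10)·13.8 + (33.8/10)·19.2 + (26.8/10)·26.6 = 184 m³/s.

Q ≈ 184 m³/s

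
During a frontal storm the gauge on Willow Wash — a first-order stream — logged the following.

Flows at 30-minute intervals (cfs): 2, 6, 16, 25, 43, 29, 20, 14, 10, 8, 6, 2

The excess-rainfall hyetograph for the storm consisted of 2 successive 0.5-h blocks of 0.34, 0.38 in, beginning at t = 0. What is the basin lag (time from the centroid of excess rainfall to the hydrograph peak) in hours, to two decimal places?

t_L ≈ 1.49 h

Centroid of excess rainfall: t_c = Σ P_i·t̄_i / ΣP_i = 0.5139 h (block centres at 0.25, 0.75 h).
Hydrograph peak occurs at t = 2 h, so basin lag t_L = 2 − 0.5139 = 1.49 h.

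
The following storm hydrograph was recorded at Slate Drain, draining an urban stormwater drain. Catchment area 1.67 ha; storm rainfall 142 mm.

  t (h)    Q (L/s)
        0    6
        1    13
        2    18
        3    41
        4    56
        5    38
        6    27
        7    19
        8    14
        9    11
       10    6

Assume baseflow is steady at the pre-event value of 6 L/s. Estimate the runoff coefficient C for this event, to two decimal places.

C ≈ 0.28

ΣQ_DR = 183.0 L/s; V = ΣQ_DR·Δt = 6.588 × 10^5 L.
Runoff depth d = V / A = 39.45 mm.
C = d / P = 39.45 / 142 = 0.28.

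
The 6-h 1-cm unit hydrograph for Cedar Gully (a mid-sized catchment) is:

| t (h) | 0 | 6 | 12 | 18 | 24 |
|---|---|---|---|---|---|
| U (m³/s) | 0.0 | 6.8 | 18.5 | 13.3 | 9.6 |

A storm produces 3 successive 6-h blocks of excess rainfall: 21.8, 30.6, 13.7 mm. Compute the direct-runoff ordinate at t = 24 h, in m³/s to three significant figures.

Q ≈ 87.0 m³/s

By discrete convolution, Q_j = Σ (P_i / 10 mm) · U_{j−i}.
At t = 24 h (j=4): Q = (21.8/10)·9.6 + (30.6/10)·13.3 + (13.7/10)·18.5 = 87.0 m³/s.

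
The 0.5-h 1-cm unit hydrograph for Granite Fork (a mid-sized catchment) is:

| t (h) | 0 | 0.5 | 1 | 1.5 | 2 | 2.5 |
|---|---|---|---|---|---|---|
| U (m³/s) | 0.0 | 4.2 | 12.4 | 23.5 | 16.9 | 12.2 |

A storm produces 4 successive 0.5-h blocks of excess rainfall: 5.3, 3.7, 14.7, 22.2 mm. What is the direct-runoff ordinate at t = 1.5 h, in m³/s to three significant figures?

By discrete convolution, Q_j = Σ (P_i / 10 mm) · U_{j−i}.
At t = 1.5 h (j=3): Q = (5.3/10)·23.5 + (3.7/10)·12.4 + (14.7/10)·4.2 + (22.2/10)·0.0 = 23.2 m³/s.

Q ≈ 23.2 m³/s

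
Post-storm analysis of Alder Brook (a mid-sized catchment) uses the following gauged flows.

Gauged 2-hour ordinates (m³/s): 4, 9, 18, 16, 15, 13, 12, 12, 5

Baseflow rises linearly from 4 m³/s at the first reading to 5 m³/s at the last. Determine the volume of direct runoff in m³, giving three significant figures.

V ≈ 4.57 × 10^5 m³

Direct-runoff ordinates (Q − Q_b): 0.00, 4.88, 13.75, 11.62, 10.50, 8.38, 7.25, 7.12, 0.00 m³/s.
ΣQ_DR = 63.50 m³/s.
With Δt = 2 h = 7200 s, V = ΣQ_DR · Δt = 63.50 × 7200 = 4.57 × 10^5 m³.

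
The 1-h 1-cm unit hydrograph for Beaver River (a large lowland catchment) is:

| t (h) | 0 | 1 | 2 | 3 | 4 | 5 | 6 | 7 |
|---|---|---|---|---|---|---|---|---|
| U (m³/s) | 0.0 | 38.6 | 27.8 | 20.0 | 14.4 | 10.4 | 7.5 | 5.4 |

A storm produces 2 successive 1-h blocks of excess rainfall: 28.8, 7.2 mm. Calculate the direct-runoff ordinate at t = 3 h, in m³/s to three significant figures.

By discrete convolution, Q_j = Σ (P_i / 10 mm) · U_{j−i}.
At t = 3 h (j=3): Q = (28.8/10)·20.0 + (7.2/10)·27.8 = 77.6 m³/s.

Q ≈ 77.6 m³/s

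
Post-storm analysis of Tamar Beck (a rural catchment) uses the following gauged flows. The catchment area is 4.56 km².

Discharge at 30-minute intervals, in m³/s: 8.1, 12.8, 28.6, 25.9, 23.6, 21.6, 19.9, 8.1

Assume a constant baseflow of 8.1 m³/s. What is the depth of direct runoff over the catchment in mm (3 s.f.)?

Direct runoff: 0.0, 4.7, 20.5, 17.8, 15.5, 13.5, 11.8, 0.0 m³/s; ΣQ_DR = 83.80 m³/s.
V = ΣQ_DR · Δt = 83.80 × 1800 s = 1.508 × 10^5 m³.
Over A = 4.56 km², depth = V / A = 33.1 mm.

d ≈ 33.1 mm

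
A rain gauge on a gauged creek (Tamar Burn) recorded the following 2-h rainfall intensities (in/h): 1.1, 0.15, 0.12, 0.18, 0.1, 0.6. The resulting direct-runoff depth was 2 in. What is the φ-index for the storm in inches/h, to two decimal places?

φ ≈ 0.35 in/h

Only the 2 blocks with intensity above φ contribute runoff: 1.1, 0.6 in/h.
Σ(I−φ)·Δt = d  ⇒  (1.1+0.6 − 2φ)·2 = 2
φ = (1.700 − 2/2) / 2 = 0.35 in/h.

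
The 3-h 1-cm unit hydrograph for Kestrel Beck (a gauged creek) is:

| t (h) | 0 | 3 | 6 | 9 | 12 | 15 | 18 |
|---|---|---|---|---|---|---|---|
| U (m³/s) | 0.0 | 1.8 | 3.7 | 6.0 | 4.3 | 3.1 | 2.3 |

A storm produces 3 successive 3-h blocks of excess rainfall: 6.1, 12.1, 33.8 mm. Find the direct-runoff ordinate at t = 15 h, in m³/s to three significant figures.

By discrete convolution, Q_j = Σ (P_i / 10 mm) · U_{j−i}.
At t = 15 h (j=5): Q = (6.1/10)·3.1 + (12.1/10)·4.3 + (33.8/10)·6.0 = 27.4 m³/s.

Q ≈ 27.4 m³/s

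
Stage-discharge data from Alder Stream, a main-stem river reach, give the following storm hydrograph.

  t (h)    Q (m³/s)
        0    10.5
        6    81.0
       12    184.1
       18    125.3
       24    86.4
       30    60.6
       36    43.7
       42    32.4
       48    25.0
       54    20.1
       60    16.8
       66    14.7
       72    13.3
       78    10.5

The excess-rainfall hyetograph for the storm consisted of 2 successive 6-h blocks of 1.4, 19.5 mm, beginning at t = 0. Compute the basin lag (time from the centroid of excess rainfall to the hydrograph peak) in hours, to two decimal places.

t_L ≈ 3.40 h

Centroid of excess rainfall: t_c = Σ P_i·t̄_i / ΣP_i = 8.5981 h (block centres at 3, 9 h).
Hydrograph peak occurs at t = 12 h, so basin lag t_L = 12 − 8.5981 = 3.40 h.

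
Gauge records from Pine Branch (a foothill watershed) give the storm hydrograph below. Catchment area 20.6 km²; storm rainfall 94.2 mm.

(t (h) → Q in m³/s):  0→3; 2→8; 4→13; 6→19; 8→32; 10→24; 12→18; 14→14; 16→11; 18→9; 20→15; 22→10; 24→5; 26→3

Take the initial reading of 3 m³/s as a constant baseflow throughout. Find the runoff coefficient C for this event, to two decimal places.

C ≈ 0.53

ΣQ_DR = 142.0 m³/s; V = ΣQ_DR·Δt = 1.022 × 10^6 m³.
Runoff depth d = V / A = 49.63 mm.
C = d / P = 49.63 / 94.2 = 0.53.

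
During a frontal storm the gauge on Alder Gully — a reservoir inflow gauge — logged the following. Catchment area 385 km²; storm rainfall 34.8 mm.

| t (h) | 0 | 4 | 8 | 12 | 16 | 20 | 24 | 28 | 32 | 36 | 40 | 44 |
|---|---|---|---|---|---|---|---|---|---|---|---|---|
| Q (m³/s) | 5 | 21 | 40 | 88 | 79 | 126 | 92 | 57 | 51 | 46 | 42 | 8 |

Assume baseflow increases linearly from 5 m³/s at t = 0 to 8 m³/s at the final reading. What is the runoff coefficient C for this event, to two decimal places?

C ≈ 0.62

ΣQ_DR = 577.0 m³/s; V = ΣQ_DR·Δt = 8.309 × 10^6 m³.
Runoff depth d = V / A = 21.58 mm.
C = d / P = 21.58 / 34.8 = 0.62.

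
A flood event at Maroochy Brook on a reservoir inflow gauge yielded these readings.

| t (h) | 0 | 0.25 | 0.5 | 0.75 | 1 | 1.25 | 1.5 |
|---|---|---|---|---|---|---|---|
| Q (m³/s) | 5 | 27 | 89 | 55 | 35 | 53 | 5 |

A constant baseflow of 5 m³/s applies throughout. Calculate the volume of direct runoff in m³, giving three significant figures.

V ≈ 2.11 × 10^5 m³

Direct-runoff ordinates (Q − Q_b): 0.0, 22.0, 84.0, 50.0, 30.0, 48.0, 0.0 m³/s.
ΣQ_DR = 234.0 m³/s.
With Δt = 0.25 h = 900 s, V = ΣQ_DR · Δt = 234.0 × 900 = 2.11 × 10^5 m³.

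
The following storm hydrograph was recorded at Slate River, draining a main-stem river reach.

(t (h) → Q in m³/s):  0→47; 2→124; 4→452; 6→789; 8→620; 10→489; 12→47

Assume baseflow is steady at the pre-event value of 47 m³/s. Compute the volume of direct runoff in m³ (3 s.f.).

Direct-runoff ordinates (Q − Q_b): 0.0, 77.0, 405.0, 742.0, 573.0, 442.0, 0.0 m³/s.
ΣQ_DR = 2239 m³/s.
With Δt = 2 h = 7200 s, V = ΣQ_DR · Δt = 2239 × 7200 = 1.61 × 10^7 m³.

V ≈ 1.61 × 10^7 m³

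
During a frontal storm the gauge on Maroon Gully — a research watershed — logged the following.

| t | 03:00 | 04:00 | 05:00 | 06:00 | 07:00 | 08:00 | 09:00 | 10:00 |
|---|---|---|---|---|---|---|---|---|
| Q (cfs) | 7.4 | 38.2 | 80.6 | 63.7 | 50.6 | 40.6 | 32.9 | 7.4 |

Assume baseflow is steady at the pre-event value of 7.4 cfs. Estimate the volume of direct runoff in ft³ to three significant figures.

V ≈ 9.44 × 10^5 ft³

Direct-runoff ordinates (Q − Q_b): 0.0, 30.8, 73.2, 56.3, 43.2, 33.2, 25.5, 0.0 cfs.
ΣQ_DR = 262.2 cfs.
With Δt = 1 h = 3600 s, V = ΣQ_DR · Δt = 262.2 × 3600 = 9.44 × 10^5 ft³.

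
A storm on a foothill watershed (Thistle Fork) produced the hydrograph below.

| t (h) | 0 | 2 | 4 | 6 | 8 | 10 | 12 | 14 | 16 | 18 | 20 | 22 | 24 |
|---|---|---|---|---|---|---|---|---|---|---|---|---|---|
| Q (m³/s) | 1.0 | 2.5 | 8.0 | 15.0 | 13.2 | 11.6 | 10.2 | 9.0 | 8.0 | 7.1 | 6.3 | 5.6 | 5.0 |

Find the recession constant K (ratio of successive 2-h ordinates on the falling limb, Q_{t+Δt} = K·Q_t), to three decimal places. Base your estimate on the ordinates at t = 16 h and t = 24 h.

Using the recession-limb readings at t = 16 h and t = 24 h: Q falls from 8.0 to 5.0 m³/s over 4 intervals.
K = (Q₂/Q₁)^(1/4) = (5.0/8.0)^(1/4) = 0.889.

K ≈ 0.889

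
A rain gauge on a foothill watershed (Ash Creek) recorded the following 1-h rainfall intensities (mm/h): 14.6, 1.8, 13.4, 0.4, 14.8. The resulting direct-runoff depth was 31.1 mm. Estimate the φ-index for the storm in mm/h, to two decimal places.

Only the 3 blocks with intensity above φ contribute runoff: 14.6, 13.4, 14.8 mm/h.
Σ(I−φ)·Δt = d  ⇒  (14.6+13.4+14.8 − 3φ)·1 = 31.1
φ = (42.80 − 31.1/1) / 3 = 3.90 mm/h.

φ ≈ 3.90 mm/h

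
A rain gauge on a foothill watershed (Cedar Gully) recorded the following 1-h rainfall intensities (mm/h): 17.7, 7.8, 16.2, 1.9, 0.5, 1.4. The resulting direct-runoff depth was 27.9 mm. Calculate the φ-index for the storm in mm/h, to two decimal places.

φ ≈ 4.60 mm/h

Only the 3 blocks with intensity above φ contribute runoff: 17.7, 7.8, 16.2 mm/h.
Σ(I−φ)·Δt = d  ⇒  (17.7+7.8+16.2 − 3φ)·1 = 27.9
φ = (41.70 − 27.9/1) / 3 = 4.60 mm/h.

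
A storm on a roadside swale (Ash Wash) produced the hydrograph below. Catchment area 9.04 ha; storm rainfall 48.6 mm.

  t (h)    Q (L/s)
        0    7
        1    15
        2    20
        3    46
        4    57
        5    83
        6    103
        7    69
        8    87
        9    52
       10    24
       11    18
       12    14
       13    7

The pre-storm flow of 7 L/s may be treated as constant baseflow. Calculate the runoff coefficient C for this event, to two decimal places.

C ≈ 0.41

ΣQ_DR = 504.0 L/s; V = ΣQ_DR·Δt = 1.814 × 10^6 L.
Runoff depth d = V / A = 20.07 mm.
C = d / P = 20.07 / 48.6 = 0.41.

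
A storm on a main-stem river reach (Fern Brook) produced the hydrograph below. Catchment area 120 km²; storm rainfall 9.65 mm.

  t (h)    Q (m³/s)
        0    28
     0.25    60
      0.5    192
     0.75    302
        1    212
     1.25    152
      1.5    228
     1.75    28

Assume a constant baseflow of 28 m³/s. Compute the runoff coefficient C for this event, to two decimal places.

C ≈ 0.76

ΣQ_DR = 978.0 m³/s; V = ΣQ_DR·Δt = 8.802 × 10^5 m³.
Runoff depth d = V / A = 7.335 mm.
C = d / P = 7.335 / 9.65 = 0.76.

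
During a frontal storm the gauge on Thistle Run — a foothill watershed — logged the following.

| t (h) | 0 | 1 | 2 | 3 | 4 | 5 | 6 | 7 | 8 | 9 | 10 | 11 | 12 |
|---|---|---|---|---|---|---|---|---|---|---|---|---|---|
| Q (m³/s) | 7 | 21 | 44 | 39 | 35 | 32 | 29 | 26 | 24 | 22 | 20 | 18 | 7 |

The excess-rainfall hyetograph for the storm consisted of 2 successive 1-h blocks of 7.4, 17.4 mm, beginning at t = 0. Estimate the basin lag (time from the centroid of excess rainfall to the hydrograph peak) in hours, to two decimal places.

Centroid of excess rainfall: t_c = Σ P_i·t̄_i / ΣP_i = 1.2016 h (block centres at 0.5, 1.5 h).
Hydrograph peak occurs at t = 2 h, so basin lag t_L = 2 − 1.2016 = 0.80 h.

t_L ≈ 0.80 h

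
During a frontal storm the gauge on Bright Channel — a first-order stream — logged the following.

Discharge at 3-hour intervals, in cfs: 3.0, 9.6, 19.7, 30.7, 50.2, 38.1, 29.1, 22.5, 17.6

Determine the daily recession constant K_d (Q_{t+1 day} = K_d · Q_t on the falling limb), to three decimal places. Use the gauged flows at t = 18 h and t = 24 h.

K_d ≈ 0.134

Between t = 18 h and t = 24 h the flow falls from 29.1 to 17.6 cfs over 2×3 h = 6 h.
Per-interval ratio K = (17.6/29.1)^(1/2) = 0.7777; K_d = K^(24/3) = 0.134.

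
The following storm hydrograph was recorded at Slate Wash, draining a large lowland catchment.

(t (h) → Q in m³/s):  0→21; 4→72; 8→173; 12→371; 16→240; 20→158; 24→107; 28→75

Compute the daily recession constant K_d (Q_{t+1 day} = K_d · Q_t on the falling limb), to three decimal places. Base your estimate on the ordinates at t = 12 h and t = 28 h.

Between t = 12 h and t = 28 h the flow falls from 371 to 75 m³/s over 4×4 h = 16 h.
Per-interval ratio K = (75/371)^(1/4) = 0.6705; K_d = K^(24/4) = 0.091.

K_d ≈ 0.091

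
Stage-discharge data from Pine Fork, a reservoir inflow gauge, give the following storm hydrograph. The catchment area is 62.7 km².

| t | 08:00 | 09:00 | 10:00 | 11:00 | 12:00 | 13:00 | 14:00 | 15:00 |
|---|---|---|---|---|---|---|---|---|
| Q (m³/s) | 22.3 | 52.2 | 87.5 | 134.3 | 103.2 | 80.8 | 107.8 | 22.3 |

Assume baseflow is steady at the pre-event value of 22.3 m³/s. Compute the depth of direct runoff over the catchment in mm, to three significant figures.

d ≈ 24.8 mm

Direct runoff: 0.0, 29.9, 65.2, 112.0, 80.9, 58.5, 85.5, 0.0 m³/s; ΣQ_DR = 432.0 m³/s.
V = ΣQ_DR · Δt = 432.0 × 3600 s = 1.555 × 10^6 m³.
Over A = 62.7 km², depth = V / A = 24.8 mm.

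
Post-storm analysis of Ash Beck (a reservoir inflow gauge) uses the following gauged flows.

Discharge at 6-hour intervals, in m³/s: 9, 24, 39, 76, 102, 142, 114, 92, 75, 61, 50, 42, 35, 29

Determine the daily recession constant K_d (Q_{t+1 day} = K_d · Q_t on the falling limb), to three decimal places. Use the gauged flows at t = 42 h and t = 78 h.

K_d ≈ 0.463

Between t = 42 h and t = 78 h the flow falls from 92 to 29 m³/s over 6×6 h = 36 h.
Per-interval ratio K = (29/92)^(1/6) = 0.8250; K_d = K^(24/6) = 0.463.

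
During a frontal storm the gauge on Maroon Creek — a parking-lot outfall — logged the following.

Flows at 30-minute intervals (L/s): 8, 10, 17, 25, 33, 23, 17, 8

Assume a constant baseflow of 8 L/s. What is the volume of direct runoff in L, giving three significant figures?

Direct-runoff ordinates (Q − Q_b): 0.0, 2.0, 9.0, 17.0, 25.0, 15.0, 9.0, 0.0 L/s.
ΣQ_DR = 77.00 L/s.
With Δt = 0.5 h = 1800 s, V = ΣQ_DR · Δt = 77.00 × 1800 = 1.39 × 10^5 L.

V ≈ 1.39 × 10^5 L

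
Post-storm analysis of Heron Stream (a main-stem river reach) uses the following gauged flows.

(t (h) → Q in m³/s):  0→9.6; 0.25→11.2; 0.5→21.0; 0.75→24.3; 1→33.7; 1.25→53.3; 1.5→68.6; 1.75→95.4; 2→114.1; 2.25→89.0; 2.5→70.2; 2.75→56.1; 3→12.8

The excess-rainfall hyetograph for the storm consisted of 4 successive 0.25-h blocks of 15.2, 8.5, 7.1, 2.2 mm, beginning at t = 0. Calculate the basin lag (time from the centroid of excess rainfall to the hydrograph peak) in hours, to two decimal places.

t_L ≈ 1.65 h

Centroid of excess rainfall: t_c = Σ P_i·t̄_i / ΣP_i = 0.3470 h (block centres at 0.125, 0.375, 0.625, 0.875 h).
Hydrograph peak occurs at t = 2 h, so basin lag t_L = 2 − 0.3470 = 1.65 h.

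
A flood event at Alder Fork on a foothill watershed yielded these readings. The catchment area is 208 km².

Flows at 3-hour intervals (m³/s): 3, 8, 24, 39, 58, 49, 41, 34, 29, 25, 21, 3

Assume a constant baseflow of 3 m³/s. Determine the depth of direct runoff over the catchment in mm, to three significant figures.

d ≈ 15.5 mm

Direct runoff: 0.0, 5.0, 21.0, 36.0, 55.0, 46.0, 38.0, 31.0, 26.0, 22.0, 18.0, 0.0 m³/s; ΣQ_DR = 298.0 m³/s.
V = ΣQ_DR · Δt = 298.0 × 10800 s = 3.218 × 10^6 m³.
Over A = 208 km², depth = V / A = 15.5 mm.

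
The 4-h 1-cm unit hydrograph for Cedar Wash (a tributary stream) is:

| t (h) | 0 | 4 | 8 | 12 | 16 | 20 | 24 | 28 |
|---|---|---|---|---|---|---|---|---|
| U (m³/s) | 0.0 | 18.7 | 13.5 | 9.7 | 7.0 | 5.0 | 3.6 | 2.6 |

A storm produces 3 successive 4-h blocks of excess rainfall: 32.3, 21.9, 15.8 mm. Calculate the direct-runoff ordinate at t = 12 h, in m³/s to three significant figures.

By discrete convolution, Q_j = Σ (P_i / 10 mm) · U_{j−i}.
At t = 12 h (j=3): Q = (32.3/10)·9.7 + (21.9/10)·13.5 + (15.8/10)·18.7 = 90.4 m³/s.

Q ≈ 90.4 m³/s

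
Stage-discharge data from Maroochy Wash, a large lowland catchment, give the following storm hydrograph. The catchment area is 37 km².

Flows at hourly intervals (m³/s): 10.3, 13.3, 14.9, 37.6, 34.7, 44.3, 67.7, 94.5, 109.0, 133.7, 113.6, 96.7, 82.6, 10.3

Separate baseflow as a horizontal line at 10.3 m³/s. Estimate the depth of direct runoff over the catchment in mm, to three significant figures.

d ≈ 70.0 mm

Direct runoff: 0.0, 3.0, 4.6, 27.3, 24.4, 34.0, 57.4, 84.2, 98.7, 123.4, 103.3, 86.4, 72.3, 0.0 m³/s; ΣQ_DR = 719.0 m³/s.
V = ΣQ_DR · Δt = 719.0 × 3600 s = 2.588 × 10^6 m³.
Over A = 37 km², depth = V / A = 70.0 mm.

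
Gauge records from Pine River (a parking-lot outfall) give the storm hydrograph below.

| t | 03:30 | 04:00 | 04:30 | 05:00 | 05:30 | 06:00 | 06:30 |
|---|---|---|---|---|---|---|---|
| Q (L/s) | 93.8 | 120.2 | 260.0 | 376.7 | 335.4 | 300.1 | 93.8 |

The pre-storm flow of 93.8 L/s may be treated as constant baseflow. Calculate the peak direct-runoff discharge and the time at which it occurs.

Q_p = 282.9 L/s at t = 05:00

Subtracting baseflow gives direct-runoff ordinates: 0.0, 26.4, 166.2, 282.9, 241.6, 206.3, 0.0 L/s.
The maximum is 282.9 L/s, occurring at the reading for t = 05:00.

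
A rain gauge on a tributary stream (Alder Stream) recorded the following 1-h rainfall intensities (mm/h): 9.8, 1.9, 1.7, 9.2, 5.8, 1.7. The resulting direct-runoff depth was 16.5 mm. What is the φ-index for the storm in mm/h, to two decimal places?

φ ≈ 2.77 mm/h

Only the 3 blocks with intensity above φ contribute runoff: 9.8, 9.2, 5.8 mm/h.
Σ(I−φ)·Δt = d  ⇒  (9.8+9.2+5.8 − 3φ)·1 = 16.5
φ = (24.80 − 16.5/1) / 3 = 2.77 mm/h.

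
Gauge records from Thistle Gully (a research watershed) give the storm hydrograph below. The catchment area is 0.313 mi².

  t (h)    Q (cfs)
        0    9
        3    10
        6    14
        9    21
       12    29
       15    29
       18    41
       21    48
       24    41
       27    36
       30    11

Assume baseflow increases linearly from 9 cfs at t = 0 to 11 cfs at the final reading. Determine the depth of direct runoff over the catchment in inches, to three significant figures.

Direct runoff: 0.00, 0.80, 4.60, 11.40, 19.20, 19.00, 30.80, 37.60, 30.40, 25.20, 0.00 cfs; ΣQ_DR = 179.0 cfs.
V = ΣQ_DR · Δt = 179.0 × 10800 s = 1.933 × 10^6 ft³.
Over A = 0.313 mi², depth = V / A = 2.66 in.

d ≈ 2.66 in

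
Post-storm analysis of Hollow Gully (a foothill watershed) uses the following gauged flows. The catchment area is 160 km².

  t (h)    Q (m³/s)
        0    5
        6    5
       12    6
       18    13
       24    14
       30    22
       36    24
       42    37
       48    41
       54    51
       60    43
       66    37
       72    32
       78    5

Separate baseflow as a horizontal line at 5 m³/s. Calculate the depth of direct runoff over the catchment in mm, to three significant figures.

d ≈ 35.8 mm

Direct runoff: 0.0, 0.0, 1.0, 8.0, 9.0, 17.0, 19.0, 32.0, 36.0, 46.0, 38.0, 32.0, 27.0, 0.0 m³/s; ΣQ_DR = 265.0 m³/s.
V = ΣQ_DR · Δt = 265.0 × 21600 s = 5.724 × 10^6 m³.
Over A = 160 km², depth = V / A = 35.8 mm.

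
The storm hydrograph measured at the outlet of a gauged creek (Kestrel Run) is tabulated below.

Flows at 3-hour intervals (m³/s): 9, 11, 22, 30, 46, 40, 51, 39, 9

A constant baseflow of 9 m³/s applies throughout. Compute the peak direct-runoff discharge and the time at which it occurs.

Q_p = 42.0 m³/s at t = 18 h

Subtracting baseflow gives direct-runoff ordinates: 0.0, 2.0, 13.0, 21.0, 37.0, 31.0, 42.0, 30.0, 0.0 m³/s.
The maximum is 42.0 m³/s, occurring at the reading for t = 18 h.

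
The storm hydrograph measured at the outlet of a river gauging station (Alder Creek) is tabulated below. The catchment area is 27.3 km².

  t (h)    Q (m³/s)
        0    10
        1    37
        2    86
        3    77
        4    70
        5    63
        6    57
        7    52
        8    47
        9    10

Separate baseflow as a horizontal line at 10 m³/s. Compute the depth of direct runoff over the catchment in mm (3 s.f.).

Direct runoff: 0.0, 27.0, 76.0, 67.0, 60.0, 53.0, 47.0, 42.0, 37.0, 0.0 m³/s; ΣQ_DR = 409.0 m³/s.
V = ΣQ_DR · Δt = 409.0 × 3600 s = 1.472 × 10^6 m³.
Over A = 27.3 km², depth = V / A = 53.9 mm.

d ≈ 53.9 mm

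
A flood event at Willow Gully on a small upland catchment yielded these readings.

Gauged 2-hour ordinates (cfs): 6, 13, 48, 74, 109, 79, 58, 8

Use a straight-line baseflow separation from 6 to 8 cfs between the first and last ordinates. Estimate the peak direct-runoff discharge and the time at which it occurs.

Subtracting baseflow gives direct-runoff ordinates: 0.00, 6.71, 41.43, 67.14, 101.86, 71.57, 50.29, 0.00 cfs.
The maximum is 101.86 cfs, occurring at the reading for t = 8 h.

Q_p = 101.86 cfs at t = 8 h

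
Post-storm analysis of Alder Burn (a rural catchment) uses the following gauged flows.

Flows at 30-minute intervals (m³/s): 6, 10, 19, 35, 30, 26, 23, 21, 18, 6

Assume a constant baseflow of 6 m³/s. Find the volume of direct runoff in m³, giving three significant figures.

Direct-runoff ordinates (Q − Q_b): 0.0, 4.0, 13.0, 29.0, 24.0, 20.0, 17.0, 15.0, 12.0, 0.0 m³/s.
ΣQ_DR = 134.0 m³/s.
With Δt = 0.5 h = 1800 s, V = ΣQ_DR · Δt = 134.0 × 1800 = 2.41 × 10^5 m³.

V ≈ 2.41 × 10^5 m³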